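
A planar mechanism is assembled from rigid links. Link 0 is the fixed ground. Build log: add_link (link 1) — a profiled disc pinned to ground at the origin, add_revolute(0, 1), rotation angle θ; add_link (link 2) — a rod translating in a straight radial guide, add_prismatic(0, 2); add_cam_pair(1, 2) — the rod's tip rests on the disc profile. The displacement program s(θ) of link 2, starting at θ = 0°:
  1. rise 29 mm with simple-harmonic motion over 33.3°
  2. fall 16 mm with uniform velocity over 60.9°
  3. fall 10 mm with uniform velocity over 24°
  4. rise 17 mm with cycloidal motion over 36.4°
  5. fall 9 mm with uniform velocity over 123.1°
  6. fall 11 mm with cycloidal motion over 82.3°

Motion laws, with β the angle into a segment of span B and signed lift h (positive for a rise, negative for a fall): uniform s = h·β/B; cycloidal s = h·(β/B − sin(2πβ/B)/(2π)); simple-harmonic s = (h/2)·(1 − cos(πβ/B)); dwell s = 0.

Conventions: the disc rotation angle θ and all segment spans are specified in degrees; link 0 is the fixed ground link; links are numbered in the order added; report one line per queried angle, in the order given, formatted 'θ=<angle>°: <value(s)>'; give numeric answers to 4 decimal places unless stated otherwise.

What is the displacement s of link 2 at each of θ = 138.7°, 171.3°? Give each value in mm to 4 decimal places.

seg 1 [0°–33.3°] simple-harmonic, h=29: full span → s += 29 → s = 29.0000
seg 2 [33.3°–94.2°] uniform, h=-16: full span → s += -16 → s = 13.0000
seg 3 [94.2°–118.2°] uniform, h=-10: full span → s += -10 → s = 3.0000
seg 4 [118.2°–154.6°] cycloidal, h=17: θ=138.7° here. β=20.5, B=36.4. 17·(0.5632 − sin(2π·0.5632)/(2π)) = 10.6204 → s = 13.6204
seg 4 [118.2°–154.6°] cycloidal, h=17: full span → s += 17 → s = 20.0000
seg 5 [154.6°–277.7°] uniform, h=-9: θ=171.3° here. β=16.7, B=123.1. -9·16.7/123.1 = -1.2210 → s = 18.7790

θ=138.7°: 13.6204
θ=171.3°: 18.7790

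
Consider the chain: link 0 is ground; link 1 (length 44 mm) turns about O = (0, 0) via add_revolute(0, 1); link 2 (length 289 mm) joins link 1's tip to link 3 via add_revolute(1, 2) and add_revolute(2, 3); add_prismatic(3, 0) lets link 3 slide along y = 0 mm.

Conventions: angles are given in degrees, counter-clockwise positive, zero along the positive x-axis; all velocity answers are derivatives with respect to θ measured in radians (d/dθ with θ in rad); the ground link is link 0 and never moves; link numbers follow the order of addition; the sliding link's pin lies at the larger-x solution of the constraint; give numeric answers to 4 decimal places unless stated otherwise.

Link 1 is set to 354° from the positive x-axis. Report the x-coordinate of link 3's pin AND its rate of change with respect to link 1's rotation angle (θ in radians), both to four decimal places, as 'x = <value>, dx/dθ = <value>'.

geometry: r = 44 mm, L = 289 mm, e = 0 mm
crank pin P = (r cos θ, r sin θ) = (43.758963, -4.599252)
h = r sin θ − e = -4.599252 − 0 = -4.599252
x = r cos θ + √(L² − h²) = 43.758963 + 288.963401 = 332.722364
dx/dθ = −r sin θ − h·r cos θ/√(L² − h²) (θ in radians; h = -4.599252) = 5.295737

x = 332.7224, dx/dθ = 5.2957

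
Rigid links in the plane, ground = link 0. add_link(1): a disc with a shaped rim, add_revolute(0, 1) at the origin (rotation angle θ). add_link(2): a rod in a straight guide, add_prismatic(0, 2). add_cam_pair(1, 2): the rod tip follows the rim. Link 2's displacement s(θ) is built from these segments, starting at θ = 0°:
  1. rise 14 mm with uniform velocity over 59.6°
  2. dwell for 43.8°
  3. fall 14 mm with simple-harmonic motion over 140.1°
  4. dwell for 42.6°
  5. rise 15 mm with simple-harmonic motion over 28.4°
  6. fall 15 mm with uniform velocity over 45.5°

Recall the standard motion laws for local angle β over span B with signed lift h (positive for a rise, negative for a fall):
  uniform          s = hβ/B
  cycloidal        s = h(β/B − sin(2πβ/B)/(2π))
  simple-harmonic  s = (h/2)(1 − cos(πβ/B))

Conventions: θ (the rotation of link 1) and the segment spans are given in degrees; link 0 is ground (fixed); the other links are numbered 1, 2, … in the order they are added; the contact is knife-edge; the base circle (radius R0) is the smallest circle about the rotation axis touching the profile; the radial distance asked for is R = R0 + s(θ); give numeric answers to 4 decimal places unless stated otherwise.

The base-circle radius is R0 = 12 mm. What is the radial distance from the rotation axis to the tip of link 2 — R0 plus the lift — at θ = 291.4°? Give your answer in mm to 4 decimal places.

segment 1 (0° to 59.6°, uniform, h = 14) is passed completely: s = 0.0000 + (14) = 14.0000
segment 2 (59.6° to 103.4°, dwell): s unchanged at 14.0000
segment 3 (103.4° to 243.5°, simple-harmonic, h = -14) is passed completely: s = 14.0000 + (-14) = 0.0000
segment 4 (243.5° to 286.1°, dwell): s unchanged at 0.0000
θ = 291.4° falls in segment 5 (286.1° to 314.5°, simple-harmonic, h = 15): β = 291.4 − 286.1 = 5.3°, B = 28.4°; Δs = 15/2·(1 − cos(π·0.1866)) = 1.2525; s = 0.0000 + 1.2525 = 1.2525
R = R0 + s = 12 + 1.2525 = 13.2525

13.2525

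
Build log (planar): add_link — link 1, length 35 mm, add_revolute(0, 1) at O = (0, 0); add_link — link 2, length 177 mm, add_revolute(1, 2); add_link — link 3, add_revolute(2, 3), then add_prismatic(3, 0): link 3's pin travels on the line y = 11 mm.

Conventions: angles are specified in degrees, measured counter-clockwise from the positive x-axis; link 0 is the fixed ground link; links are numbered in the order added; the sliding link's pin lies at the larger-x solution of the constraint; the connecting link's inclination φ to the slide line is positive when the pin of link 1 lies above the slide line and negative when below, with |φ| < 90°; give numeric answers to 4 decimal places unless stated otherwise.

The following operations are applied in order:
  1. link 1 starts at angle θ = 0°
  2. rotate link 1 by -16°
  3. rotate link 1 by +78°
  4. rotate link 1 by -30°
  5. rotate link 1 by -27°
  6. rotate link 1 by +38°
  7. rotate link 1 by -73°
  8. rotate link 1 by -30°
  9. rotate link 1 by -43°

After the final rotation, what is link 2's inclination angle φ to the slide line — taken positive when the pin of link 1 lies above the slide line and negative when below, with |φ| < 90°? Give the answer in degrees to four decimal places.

geometry: r = 35 mm, L = 177 mm, e = 11 mm; θ starts at 0°
rotate link 1 by -16°: θ ← 0° -16° = -16°
rotate link 1 by +78°: θ ← -16° +78° = 62°
rotate link 1 by -30°: θ ← 62° -30° = 32°
rotate link 1 by -27°: θ ← 32° -27° = 5°
rotate link 1 by +38°: θ ← 5° +38° = 43°
rotate link 1 by -73°: θ ← 43° -73° = -30°
rotate link 1 by -30°: θ ← -30° -30° = -60°
rotate link 1 by -43°: θ ← -60° -43° = -103°
h = r sin θ − e = -34.102952 − 11 = -45.102952
sin φ = h / L = -45.102952 / 177 = -0.25481894
φ = arcsin(-0.25481894) = -14.762857°

-14.7629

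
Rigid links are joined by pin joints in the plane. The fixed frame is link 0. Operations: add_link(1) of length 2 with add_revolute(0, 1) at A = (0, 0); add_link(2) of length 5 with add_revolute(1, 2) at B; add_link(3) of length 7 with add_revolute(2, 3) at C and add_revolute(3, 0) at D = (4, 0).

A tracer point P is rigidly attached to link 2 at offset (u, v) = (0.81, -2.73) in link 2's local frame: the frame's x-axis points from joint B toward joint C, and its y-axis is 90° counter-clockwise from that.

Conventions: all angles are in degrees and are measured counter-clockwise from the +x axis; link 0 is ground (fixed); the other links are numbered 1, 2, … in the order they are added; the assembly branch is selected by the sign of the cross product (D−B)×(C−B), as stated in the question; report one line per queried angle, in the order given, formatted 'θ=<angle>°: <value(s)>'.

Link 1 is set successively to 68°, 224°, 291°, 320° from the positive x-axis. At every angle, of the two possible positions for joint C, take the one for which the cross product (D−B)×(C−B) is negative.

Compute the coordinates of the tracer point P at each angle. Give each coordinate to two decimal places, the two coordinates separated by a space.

A=(0,0), D=(4.00,0)
θ=68°: B = A + 2.00·(cos68°, sin68°) = (0.7492, 1.8544)
θ=68°: |BD| = 3.7425
θ=68°: circle(B,5.00) ∩ circle(D,7.00): a=-1.3352, h=4.8184
θ=68°:   candidates: C₊=(1.9770,6.7013) cross=18.033; C₋=(-2.7980,-1.6694) cross=-18.033
θ=68°:   branch - wants cross < 0 → take C=(-2.7980,-1.6694) (cross=-18.033)
θ=68°: ex = (C−B)/|BC| = (-0.7094,-0.7048); ey = (0.7048,-0.7094)
θ=68°: P = B + 0.81·ex + -2.73·ey = (-1.7494,3.2203)
θ=224°: B = A + 2.00·(cos224°, sin224°) = (-1.4387, -1.3893)
θ=224°: |BD| = 5.6133
θ=224°: circle(B,5.00) ∩ circle(D,7.00): a=0.6689, h=4.9551
θ=224°:   candidates: C₊=(-2.0170,3.5771) cross=27.814; C₋=(0.4358,-6.0247) cross=-27.814
θ=224°:   branch - wants cross < 0 → take C=(0.4358,-6.0247) (cross=-27.814)
θ=224°: ex = (C−B)/|BC| = (0.3749,-0.9271); ey = (0.9271,0.3749)
θ=224°: P = B + 0.81·ex + -2.73·ey = (-3.6659,-3.1637)
θ=291°: B = A + 2.00·(cos291°, sin291°) = (0.7167, -1.8672)
θ=291°: |BD| = 3.7771
θ=291°: circle(B,5.00) ∩ circle(D,7.00): a=-1.2886, h=4.8311
θ=291°:   candidates: C₊=(-2.7916,1.6954) cross=18.247; C₋=(1.9849,-6.7037) cross=-18.247
θ=291°:   branch - wants cross < 0 → take C=(1.9849,-6.7037) (cross=-18.247)
θ=291°: ex = (C−B)/|BC| = (0.2536,-0.9673); ey = (0.9673,0.2536)
θ=291°: P = B + 0.81·ex + -2.73·ey = (-1.7186,-3.3431)
θ=320°: B = A + 2.00·(cos320°, sin320°) = (1.5321, -1.2856)
θ=320°: |BD| = 2.7827
θ=320°: circle(B,5.00) ∩ circle(D,7.00): a=-2.9211, h=4.0580
θ=320°:   candidates: C₊=(-2.9333,0.9639) cross=11.292; C₋=(0.8162,-6.2341) cross=-11.292
θ=320°:   branch - wants cross < 0 → take C=(0.8162,-6.2341) (cross=-11.292)
θ=320°: ex = (C−B)/|BC| = (-0.1432,-0.9897); ey = (0.9897,-0.1432)
θ=320°: P = B + 0.81·ex + -2.73·ey = (-1.2858,-1.6964)

θ=68°: -1.75 3.22
θ=224°: -3.67 -3.16
θ=291°: -1.72 -3.34
θ=320°: -1.29 -1.70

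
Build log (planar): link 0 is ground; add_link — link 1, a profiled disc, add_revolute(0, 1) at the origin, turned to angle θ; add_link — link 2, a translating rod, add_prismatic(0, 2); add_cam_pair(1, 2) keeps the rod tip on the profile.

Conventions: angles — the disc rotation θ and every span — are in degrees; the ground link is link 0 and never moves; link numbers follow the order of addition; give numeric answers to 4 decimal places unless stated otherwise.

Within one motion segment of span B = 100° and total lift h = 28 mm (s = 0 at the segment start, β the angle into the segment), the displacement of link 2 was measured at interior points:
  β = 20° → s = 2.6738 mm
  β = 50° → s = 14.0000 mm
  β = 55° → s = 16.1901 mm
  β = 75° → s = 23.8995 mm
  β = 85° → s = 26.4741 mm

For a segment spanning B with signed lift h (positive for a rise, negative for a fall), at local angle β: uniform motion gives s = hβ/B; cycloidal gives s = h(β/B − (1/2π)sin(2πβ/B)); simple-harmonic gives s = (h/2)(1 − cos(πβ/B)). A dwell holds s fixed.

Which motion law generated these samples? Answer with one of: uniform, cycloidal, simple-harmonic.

candidates at β/B = r: uniform s = h·r (linear in β); cycloidal s = h·(r − sin(2πr)/(2π)); simple-harmonic s = (h/2)(1 − cos(πr))
β=20°: printed 2.6738 | uniform 5.6000, cycloidal 1.3618, simple-harmonic 2.6738
β=50°: printed 14.0000 | uniform 14.0000, cycloidal 14.0000, simple-harmonic 14.0000
β=55°: printed 16.1901 | uniform 15.4000, cycloidal 16.7771, simple-harmonic 16.1901
β=75°: printed 23.8995 | uniform 21.0000, cycloidal 25.4563, simple-harmonic 23.8995
β=85°: printed 26.4741 | uniform 23.8000, cycloidal 27.4053, simple-harmonic 26.4741
only one law matches every sample → simple-harmonic

simple-harmonic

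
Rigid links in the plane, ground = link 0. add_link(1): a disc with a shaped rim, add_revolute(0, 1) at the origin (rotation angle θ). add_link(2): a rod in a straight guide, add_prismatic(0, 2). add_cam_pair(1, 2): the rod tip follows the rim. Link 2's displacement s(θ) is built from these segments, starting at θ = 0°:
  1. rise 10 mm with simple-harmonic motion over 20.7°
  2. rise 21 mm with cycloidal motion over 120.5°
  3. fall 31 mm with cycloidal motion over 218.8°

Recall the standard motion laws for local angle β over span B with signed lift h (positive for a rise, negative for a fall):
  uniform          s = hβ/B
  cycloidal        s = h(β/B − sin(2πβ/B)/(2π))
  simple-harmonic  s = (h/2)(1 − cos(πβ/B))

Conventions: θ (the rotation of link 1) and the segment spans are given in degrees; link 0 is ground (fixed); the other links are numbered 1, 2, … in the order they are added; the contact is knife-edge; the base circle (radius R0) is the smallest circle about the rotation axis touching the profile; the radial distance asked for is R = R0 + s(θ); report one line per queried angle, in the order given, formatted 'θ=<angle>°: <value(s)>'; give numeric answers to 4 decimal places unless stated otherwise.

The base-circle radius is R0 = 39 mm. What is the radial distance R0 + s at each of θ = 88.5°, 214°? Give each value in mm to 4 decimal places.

segment 1 (0° to 20.7°, simple-harmonic, h = 10) is passed completely: s = 0.0000 + (10) = 10.0000
θ = 88.5° falls in segment 2 (20.7° to 141.2°, cycloidal, h = 21): β = 88.5 − 20.7 = 67.8°, B = 120.5°; Δs = 21·(0.5627 − sin(2π·0.5627)/(2π)) = 13.0978; s = 10.0000 + 13.0978 = 23.0978
segment 2 (20.7° to 141.2°, cycloidal, h = 21) is passed completely: s = 10.0000 + (21) = 31.0000
θ = 214° falls in segment 3 (141.2° to 360°, cycloidal, h = -31): β = 214 − 141.2 = 72.8°, B = 218.8°; Δs = -31·(0.3327 − sin(2π·0.3327)/(2π)) = -6.0322; s = 31.0000 − 6.0322 = 24.9678
θ=88.5°: R = R0 + s = 39 + 23.0978 = 62.0978
θ=214°: R = R0 + s = 39 + 24.9678 = 63.9678

θ=88.5°: 62.0978
θ=214°: 63.9678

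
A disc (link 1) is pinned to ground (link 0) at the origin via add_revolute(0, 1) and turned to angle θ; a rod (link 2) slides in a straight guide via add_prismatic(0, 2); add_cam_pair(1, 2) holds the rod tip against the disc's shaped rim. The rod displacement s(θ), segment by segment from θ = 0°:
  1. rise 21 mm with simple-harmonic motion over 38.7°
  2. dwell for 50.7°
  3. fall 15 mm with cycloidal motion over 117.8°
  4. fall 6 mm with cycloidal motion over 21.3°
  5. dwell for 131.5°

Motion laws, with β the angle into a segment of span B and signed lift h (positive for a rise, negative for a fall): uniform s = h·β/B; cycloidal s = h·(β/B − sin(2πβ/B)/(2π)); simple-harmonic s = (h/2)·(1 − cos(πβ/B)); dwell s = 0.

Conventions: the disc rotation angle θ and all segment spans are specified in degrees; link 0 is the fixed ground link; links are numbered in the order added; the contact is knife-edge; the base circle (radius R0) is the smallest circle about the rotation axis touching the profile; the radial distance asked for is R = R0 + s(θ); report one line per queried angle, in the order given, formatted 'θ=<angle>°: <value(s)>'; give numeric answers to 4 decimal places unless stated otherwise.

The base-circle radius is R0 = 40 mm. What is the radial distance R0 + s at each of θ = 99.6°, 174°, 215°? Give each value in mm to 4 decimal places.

segment 1 (0° to 38.7°, simple-harmonic, h = 21) is passed completely: s = 0.0000 + (21) = 21.0000
segment 2 (38.7° to 89.4°, dwell): s unchanged at 21.0000
θ = 99.6° falls in segment 3 (89.4° to 207.2°, cycloidal, h = -15): β = 99.6 − 89.4 = 10.2°, B = 117.8°; Δs = -15·(0.0866 − sin(2π·0.0866)/(2π)) = -0.0631; s = 21.0000 − 0.0631 = 20.9369
θ = 174° falls in segment 3 (89.4° to 207.2°, cycloidal, h = -15): β = 174 − 89.4 = 84.6°, B = 117.8°; Δs = -15·(0.7182 − sin(2π·0.7182)/(2π)) = -13.1122; s = 21.0000 − 13.1122 = 7.8878
segment 3 (89.4° to 207.2°, cycloidal, h = -15) is passed completely: s = 21.0000 + (-15) = 6.0000
θ = 215° falls in segment 4 (207.2° to 228.5°, cycloidal, h = -6): β = 215 − 207.2 = 7.8°, B = 21.3°; Δs = -6·(0.3662 − sin(2π·0.3662)/(2π)) = -1.4857; s = 6.0000 − 1.4857 = 4.5143
θ=99.6°: R = R0 + s = 40 + 20.9369 = 60.9369
θ=174°: R = R0 + s = 40 + 7.8878 = 47.8878
θ=215°: R = R0 + s = 40 + 4.5143 = 44.5143

θ=99.6°: 60.9369
θ=174°: 47.8878
θ=215°: 44.5143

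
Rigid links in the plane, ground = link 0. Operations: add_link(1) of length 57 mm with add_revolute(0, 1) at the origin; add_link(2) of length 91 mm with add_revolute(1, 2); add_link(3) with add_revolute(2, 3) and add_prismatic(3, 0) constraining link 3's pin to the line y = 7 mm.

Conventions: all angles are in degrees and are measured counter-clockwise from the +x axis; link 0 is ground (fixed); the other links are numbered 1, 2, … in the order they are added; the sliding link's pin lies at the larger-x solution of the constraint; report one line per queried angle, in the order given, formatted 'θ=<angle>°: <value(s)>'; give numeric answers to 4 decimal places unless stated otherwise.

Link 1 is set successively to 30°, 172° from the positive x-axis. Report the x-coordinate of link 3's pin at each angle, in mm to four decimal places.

geometry: r = 57 mm, L = 91 mm, e = 7 mm
θ=30°: crank pin P = (r cos θ, r sin θ) = (49.363448, 28.500000)
θ=30°: h = r sin θ − e = 28.500000 − 7 = 21.500000
θ=30°: x = r cos θ + √(L² − h²) = 49.363448 + 88.423696 = 137.787144
θ=172°: crank pin P = (r cos θ, r sin θ) = (-56.445280, 7.932867)
θ=172°: h = r sin θ − e = 7.932867 − 7 = 0.932867
θ=172°: x = r cos θ + √(L² − h²) = -56.445280 + 90.995218 = 34.549938

θ=30°: 137.7871
θ=172°: 34.5499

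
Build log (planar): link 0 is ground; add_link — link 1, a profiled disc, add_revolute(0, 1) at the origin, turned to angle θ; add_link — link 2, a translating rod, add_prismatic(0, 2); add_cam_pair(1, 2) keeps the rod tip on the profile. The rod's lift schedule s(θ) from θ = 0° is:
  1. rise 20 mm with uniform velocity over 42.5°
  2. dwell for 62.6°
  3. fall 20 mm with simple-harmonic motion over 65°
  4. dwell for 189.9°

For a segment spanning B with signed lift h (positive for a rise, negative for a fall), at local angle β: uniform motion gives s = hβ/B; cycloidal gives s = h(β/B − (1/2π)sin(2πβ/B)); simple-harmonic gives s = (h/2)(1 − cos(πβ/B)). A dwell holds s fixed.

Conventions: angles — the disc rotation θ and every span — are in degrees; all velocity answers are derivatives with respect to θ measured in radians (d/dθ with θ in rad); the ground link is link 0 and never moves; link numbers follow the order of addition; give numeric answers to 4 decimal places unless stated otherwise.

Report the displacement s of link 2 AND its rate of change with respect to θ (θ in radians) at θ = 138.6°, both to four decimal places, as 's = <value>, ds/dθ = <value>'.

seg 1 [0°–42.5°] uniform, h=20: full span → s += 20 → s = 20.0000
seg 2 [42.5°–105.1°] dwell: s stays 20.0000
seg 3 [105.1°–170.1°] simple-harmonic, h=-20: θ=138.6° here. β=33.5, B=65. -20/2·(1 − cos(π·0.5154)) = -10.4831 → s = 9.5169
velocity in seg [105.1°–170.1°] (simple-harmonic), θ in radians: β = 33.5° = 0.5847 rad, B = 65° = 1.1345 rad; ds/dθ = (πh/(2B)) sin(πβ/B) = (π·(-20)/(2·1.1345)) sin(π·0.5154) = -27.659969 mm/rad

s = 9.5169, ds/dθ = -27.6600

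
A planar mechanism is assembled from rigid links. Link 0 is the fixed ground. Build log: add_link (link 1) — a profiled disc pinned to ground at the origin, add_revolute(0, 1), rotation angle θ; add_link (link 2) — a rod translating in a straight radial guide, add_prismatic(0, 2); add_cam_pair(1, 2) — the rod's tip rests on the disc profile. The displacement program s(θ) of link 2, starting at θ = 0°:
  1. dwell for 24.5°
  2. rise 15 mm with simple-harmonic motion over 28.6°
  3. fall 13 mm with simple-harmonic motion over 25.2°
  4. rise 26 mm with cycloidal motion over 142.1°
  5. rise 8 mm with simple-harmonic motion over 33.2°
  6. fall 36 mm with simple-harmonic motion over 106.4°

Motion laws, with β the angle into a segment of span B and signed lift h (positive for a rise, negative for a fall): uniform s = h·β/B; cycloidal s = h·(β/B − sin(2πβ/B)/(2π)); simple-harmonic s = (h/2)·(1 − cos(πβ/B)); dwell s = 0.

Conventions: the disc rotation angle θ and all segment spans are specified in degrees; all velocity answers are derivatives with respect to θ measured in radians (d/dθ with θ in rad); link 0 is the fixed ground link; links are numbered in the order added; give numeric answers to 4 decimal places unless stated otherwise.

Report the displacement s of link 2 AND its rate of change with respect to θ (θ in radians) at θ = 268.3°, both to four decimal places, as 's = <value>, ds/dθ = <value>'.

seg 1 [0°–24.5°] dwell: s stays 0.0000
seg 2 [24.5°–53.1°] simple-harmonic, h=15: full span → s += 15 → s = 15.0000
seg 3 [53.1°–78.3°] simple-harmonic, h=-13: full span → s += -13 → s = 2.0000
seg 4 [78.3°–220.4°] cycloidal, h=26: full span → s += 26 → s = 28.0000
seg 5 [220.4°–253.6°] simple-harmonic, h=8: full span → s += 8 → s = 36.0000
seg 6 [253.6°–360°] simple-harmonic, h=-36: θ=268.3° here. β=14.7, B=106.4. -36/2·(1 − cos(π·0.1382)) = -1.6690 → s = 34.3310
velocity in seg [253.6°–360°] (simple-harmonic), θ in radians: β = 14.7° = 0.2566 rad, B = 106.4° = 1.8570 rad; ds/dθ = (πh/(2B)) sin(πβ/B) = (π·(-36)/(2·1.8570)) sin(π·0.1382) = -12.805790 mm/rad

s = 34.3310, ds/dθ = -12.8058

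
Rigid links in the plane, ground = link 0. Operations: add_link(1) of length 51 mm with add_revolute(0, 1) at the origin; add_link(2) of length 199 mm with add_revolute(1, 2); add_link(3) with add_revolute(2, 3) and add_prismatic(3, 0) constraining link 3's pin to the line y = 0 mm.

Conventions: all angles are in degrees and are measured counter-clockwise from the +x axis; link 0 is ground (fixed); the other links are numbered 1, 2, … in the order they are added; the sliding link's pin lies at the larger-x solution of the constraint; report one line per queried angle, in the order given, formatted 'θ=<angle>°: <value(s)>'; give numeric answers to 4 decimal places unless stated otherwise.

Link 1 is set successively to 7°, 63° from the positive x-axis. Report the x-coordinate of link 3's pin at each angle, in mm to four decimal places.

geometry: r = 51 mm, L = 199 mm, e = 0 mm
θ=7°: crank pin P = (r cos θ, r sin θ) = (50.619854, 6.215337)
θ=7°: h = r sin θ − e = 6.215337 − 0 = 6.215337
θ=7°: x = r cos θ + √(L² − h²) = 50.619854 + 198.902915 = 249.522769
θ=63°: crank pin P = (r cos θ, r sin θ) = (23.153515, 45.441333)
θ=63°: h = r sin θ − e = 45.441333 − 0 = 45.441333
θ=63°: x = r cos θ + √(L² − h²) = 23.153515 + 193.742317 = 216.895832

θ=7°: 249.5228
θ=63°: 216.8958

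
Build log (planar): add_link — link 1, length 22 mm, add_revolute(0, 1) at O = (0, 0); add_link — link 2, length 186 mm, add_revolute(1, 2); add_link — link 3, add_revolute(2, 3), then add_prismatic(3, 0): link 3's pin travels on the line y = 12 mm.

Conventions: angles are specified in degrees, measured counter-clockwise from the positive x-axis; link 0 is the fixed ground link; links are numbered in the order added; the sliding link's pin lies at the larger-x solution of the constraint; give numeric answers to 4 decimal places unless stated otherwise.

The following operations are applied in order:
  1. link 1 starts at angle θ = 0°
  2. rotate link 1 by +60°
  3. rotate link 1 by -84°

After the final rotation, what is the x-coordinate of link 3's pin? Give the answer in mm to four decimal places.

geometry: r = 22 mm, L = 186 mm, e = 12 mm; θ starts at 0°
rotate link 1 by +60°: θ ← 0° +60° = 60°
rotate link 1 by -84°: θ ← 60° -84° = -24°
crank pin P = (r cos θ, r sin θ) = (20.098000, -8.948206)
h = r sin θ − e = -8.948206 − 12 = -20.948206
x = r cos θ + √(L² − h²) = 20.098000 + 184.816592 = 204.914592

204.9146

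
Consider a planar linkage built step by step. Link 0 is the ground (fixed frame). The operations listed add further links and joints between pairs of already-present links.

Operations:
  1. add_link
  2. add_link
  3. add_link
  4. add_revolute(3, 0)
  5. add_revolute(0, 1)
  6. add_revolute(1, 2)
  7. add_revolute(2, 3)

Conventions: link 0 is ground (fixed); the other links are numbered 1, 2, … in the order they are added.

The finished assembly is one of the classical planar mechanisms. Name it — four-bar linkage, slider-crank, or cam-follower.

links: 4 (incl. ground); joints: 4 revolute, 0 prismatic, 0 higher (cam) pair, forming one closed loop
4 links in a single 4R loop → four-bar linkage

four-bar linkage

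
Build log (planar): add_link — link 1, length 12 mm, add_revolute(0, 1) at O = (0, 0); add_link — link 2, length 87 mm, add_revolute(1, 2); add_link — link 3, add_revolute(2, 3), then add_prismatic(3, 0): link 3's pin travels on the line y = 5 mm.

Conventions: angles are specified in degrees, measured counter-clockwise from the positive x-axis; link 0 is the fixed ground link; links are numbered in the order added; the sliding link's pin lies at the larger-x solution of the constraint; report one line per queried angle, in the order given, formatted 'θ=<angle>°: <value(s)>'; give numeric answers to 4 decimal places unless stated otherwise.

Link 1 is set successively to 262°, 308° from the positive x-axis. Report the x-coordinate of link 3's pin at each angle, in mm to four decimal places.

geometry: r = 12 mm, L = 87 mm, e = 5 mm
θ=262°: crank pin P = (r cos θ, r sin θ) = (-1.670077, -11.883217)
θ=262°: h = r sin θ − e = -11.883217 − 5 = -16.883217
θ=262°: x = r cos θ + √(L² − h²) = -1.670077 + 85.346101 = 83.676024
θ=308°: crank pin P = (r cos θ, r sin θ) = (7.387938, -9.456129)
θ=308°: h = r sin θ − e = -9.456129 − 5 = -14.456129
θ=308°: x = r cos θ + √(L² − h²) = 7.387938 + 85.790561 = 93.178499

θ=262°: 83.6760
θ=308°: 93.1785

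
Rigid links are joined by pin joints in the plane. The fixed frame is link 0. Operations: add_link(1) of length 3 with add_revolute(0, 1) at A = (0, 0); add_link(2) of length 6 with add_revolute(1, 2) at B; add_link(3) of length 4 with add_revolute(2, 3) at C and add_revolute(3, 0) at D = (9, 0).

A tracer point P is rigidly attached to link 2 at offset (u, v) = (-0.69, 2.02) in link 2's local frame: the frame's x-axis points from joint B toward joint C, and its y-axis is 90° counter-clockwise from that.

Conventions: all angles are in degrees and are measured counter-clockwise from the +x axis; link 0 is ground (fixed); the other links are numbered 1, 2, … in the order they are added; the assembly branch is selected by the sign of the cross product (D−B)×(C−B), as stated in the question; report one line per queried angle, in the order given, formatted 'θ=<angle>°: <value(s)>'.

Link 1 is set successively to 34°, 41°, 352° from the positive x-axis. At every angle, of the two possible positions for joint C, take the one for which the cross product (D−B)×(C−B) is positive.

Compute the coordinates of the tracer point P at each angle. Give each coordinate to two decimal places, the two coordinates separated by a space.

A=(0,0), D=(9.00,0)
θ=34°: B = A + 3.00·(cos34°, sin34°) = (2.4871, 1.6776)
θ=34°: |BD| = 6.7255
θ=34°: circle(B,6.00) ∩ circle(D,4.00): a=4.8496, h=3.5329
θ=34°:   candidates: C₊=(8.0647,3.8891) cross=23.760; C₋=(6.3022,-2.9533) cross=-23.760
θ=34°:   branch + wants cross > 0 → take C=(8.0647,3.8891) (cross=23.760)
θ=34°: ex = (C−B)/|BC| = (0.9296,0.3686); ey = (-0.3686,0.9296)
θ=34°: P = B + -0.69·ex + 2.02·ey = (1.1011,3.3010)
θ=41°: B = A + 3.00·(cos41°, sin41°) = (2.2641, 1.9682)
θ=41°: |BD| = 7.0175
θ=41°: circle(B,6.00) ∩ circle(D,4.00): a=4.9338, h=3.4144
θ=41°:   candidates: C₊=(7.9575,3.8618) cross=23.960; C₋=(6.0423,-2.6929) cross=-23.960
θ=41°:   branch + wants cross > 0 → take C=(7.9575,3.8618) (cross=23.960)
θ=41°: ex = (C−B)/|BC| = (0.9489,0.3156); ey = (-0.3156,0.9489)
θ=41°: P = B + -0.69·ex + 2.02·ey = (0.9719,3.6672)
θ=352°: B = A + 3.00·(cos352°, sin352°) = (2.9708, -0.4175)
θ=352°: |BD| = 6.0436
θ=352°: circle(B,6.00) ∩ circle(D,4.00): a=4.6765, h=3.7591
θ=352°:   candidates: C₊=(7.3764,3.6557) cross=22.719; C₋=(7.8958,-3.8446) cross=-22.719
θ=352°:   branch + wants cross > 0 → take C=(7.3764,3.6557) (cross=22.719)
θ=352°: ex = (C−B)/|BC| = (0.7343,0.6789); ey = (-0.6789,0.7343)
θ=352°: P = B + -0.69·ex + 2.02·ey = (1.0929,0.5973)

θ=34°: 1.10 3.30
θ=41°: 0.97 3.67
θ=352°: 1.09 0.60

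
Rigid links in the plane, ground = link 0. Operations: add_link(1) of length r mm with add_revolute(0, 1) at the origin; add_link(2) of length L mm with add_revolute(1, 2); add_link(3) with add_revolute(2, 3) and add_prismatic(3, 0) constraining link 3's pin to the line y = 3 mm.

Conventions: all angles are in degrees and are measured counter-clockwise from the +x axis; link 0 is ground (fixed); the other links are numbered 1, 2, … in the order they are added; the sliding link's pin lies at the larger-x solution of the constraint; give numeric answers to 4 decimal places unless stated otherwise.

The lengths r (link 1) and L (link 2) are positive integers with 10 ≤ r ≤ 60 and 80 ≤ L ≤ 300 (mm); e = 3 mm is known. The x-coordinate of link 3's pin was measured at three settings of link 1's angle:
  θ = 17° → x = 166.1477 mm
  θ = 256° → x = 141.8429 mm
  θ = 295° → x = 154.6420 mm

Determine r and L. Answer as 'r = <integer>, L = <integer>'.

constraint per measurement: (x − r cos θ)² + (r sin θ − e)² = L²
subtracting the θ₁ and θ₂ equations cancels the r² and L² terms:
r = (x₁² − x₂²) / (2[(x₁cos θ₁ + e sin θ₁) − (x₂cos θ₂ + e sin θ₂)]) = 19.0000 → r = 19
L² = (x₁ − r cos θ₁)² + (r sin θ₁ − e)² = 21903.9901 → L = 148.0000 → L = 148
check at θ₃=295°: x = 154.6420 (printed 154.6420) ✓

r = 19, L = 148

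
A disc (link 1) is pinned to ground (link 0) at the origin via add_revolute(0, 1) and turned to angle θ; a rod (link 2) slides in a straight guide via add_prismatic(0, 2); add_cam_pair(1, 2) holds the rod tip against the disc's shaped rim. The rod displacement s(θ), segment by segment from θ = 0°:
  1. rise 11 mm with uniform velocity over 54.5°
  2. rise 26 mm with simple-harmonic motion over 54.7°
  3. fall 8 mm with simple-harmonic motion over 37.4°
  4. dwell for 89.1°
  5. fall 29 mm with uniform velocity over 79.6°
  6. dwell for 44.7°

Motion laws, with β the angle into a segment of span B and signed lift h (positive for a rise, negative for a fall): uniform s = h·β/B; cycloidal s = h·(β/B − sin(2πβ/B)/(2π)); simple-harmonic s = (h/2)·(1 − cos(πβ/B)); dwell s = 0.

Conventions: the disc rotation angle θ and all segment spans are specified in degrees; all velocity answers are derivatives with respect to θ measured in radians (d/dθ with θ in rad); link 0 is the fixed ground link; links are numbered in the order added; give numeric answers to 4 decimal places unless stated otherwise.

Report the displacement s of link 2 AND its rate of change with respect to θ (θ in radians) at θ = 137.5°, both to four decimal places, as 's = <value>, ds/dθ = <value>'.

segment 1 (0° to 54.5°, uniform, h = 11) is passed completely: s = 0.0000 + (11) = 11.0000
segment 2 (54.5° to 109.2°, simple-harmonic, h = 26) is passed completely: s = 11.0000 + (26) = 37.0000
θ = 137.5° falls in segment 3 (109.2° to 146.6°, simple-harmonic, h = -8): β = 137.5 − 109.2 = 28.3°, B = 37.4°; Δs = -8/2·(1 − cos(π·0.7567)) = -6.8872; s = 37.0000 − 6.8872 = 30.1128
velocity in seg [109.2°–146.6°] (simple-harmonic), θ in radians: β = 28.3° = 0.4939 rad, B = 37.4° = 0.6528 rad; ds/dθ = (πh/(2B)) sin(πβ/B) = (π·(-8)/(2·0.6528)) sin(π·0.7567) = -13.323903 mm/rad

s = 30.1128, ds/dθ = -13.3239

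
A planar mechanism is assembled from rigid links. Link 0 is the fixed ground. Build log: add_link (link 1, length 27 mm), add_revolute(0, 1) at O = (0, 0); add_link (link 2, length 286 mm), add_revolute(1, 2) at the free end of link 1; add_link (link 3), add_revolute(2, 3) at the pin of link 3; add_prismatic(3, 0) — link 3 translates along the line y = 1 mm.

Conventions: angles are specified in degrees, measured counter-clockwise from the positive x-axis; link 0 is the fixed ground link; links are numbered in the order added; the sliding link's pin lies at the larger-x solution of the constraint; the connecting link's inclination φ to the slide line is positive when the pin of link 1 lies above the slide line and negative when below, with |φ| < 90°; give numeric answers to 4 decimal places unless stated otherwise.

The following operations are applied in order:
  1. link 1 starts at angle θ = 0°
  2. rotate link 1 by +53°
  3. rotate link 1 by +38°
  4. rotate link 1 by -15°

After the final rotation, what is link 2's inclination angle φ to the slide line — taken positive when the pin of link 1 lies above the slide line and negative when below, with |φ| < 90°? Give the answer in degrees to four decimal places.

geometry: r = 27 mm, L = 286 mm, e = 1 mm; θ starts at 0°
rotate link 1 by +53°: θ ← 0° +53° = 53°
rotate link 1 by +38°: θ ← 53° +38° = 91°
rotate link 1 by -15°: θ ← 91° -15° = 76°
h = r sin θ − e = 26.197985 − 1 = 25.197985
sin φ = h / L = 25.197985 / 286 = 0.08810484
φ = arcsin(0.08810484) = 5.054589°

5.0546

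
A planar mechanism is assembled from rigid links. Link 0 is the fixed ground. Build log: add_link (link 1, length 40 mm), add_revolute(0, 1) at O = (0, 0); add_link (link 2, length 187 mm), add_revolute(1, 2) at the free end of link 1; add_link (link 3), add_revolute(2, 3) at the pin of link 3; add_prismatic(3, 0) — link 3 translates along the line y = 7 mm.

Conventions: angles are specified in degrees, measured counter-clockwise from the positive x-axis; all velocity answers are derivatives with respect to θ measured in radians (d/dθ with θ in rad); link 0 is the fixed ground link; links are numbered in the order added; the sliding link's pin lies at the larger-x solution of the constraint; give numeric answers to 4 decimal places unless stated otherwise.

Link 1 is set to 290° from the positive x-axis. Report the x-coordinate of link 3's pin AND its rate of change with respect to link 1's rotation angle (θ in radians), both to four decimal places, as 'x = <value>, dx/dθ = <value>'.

geometry: r = 40 mm, L = 187 mm, e = 7 mm
crank pin P = (r cos θ, r sin θ) = (13.680806, -37.587705)
h = r sin θ − e = -37.587705 − 7 = -44.587705
x = r cos θ + √(L² − h²) = 13.680806 + 181.606543 = 195.287349
dx/dθ = −r sin θ − h·r cos θ/√(L² − h²) (θ in radians; h = -44.587705) = 40.946591

x = 195.2873, dx/dθ = 40.9466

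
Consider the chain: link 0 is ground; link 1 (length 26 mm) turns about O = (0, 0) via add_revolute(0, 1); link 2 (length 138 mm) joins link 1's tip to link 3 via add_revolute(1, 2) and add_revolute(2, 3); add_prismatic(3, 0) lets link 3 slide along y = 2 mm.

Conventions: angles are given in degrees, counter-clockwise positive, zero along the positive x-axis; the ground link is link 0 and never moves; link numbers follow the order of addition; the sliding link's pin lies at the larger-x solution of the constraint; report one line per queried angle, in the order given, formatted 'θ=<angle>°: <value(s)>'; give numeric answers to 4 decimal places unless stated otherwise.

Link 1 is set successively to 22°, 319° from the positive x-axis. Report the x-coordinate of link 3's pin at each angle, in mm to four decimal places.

geometry: r = 26 mm, L = 138 mm, e = 2 mm
θ=22°: crank pin P = (r cos θ, r sin θ) = (24.106780, 9.739771)
θ=22°: h = r sin θ − e = 9.739771 − 2 = 7.739771
θ=22°: x = r cos θ + √(L² − h²) = 24.106780 + 137.782785 = 161.889566
θ=319°: crank pin P = (r cos θ, r sin θ) = (19.622449, -17.057535)
θ=319°: h = r sin θ − e = -17.057535 − 2 = -19.057535
θ=319°: x = r cos θ + √(L² − h²) = 19.622449 + 136.677761 = 156.300210

θ=22°: 161.8896
θ=319°: 156.3002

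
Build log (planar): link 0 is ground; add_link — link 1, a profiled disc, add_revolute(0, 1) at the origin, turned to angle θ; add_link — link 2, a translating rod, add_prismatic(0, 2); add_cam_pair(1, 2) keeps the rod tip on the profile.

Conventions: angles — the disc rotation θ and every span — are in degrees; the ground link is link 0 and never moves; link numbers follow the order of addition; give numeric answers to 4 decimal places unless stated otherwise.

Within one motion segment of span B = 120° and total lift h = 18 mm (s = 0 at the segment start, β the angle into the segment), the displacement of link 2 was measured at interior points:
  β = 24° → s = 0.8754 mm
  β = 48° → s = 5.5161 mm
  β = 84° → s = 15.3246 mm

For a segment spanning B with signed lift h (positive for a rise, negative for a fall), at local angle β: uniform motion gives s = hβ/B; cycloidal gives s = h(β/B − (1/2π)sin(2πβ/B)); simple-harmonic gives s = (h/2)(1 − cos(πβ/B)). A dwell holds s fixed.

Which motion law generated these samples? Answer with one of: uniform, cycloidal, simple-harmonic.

candidates at β/B = r: uniform s = h·r (linear in β); cycloidal s = h·(r − sin(2πr)/(2π)); simple-harmonic s = (h/2)(1 − cos(πr))
β=24°: printed 0.8754 | uniform 3.6000, cycloidal 0.8754, simple-harmonic 1.7188
β=48°: printed 5.5161 | uniform 7.2000, cycloidal 5.5161, simple-harmonic 6.2188
β=84°: printed 15.3246 | uniform 12.6000, cycloidal 15.3246, simple-harmonic 14.2901
only one law matches every sample → cycloidal

cycloidal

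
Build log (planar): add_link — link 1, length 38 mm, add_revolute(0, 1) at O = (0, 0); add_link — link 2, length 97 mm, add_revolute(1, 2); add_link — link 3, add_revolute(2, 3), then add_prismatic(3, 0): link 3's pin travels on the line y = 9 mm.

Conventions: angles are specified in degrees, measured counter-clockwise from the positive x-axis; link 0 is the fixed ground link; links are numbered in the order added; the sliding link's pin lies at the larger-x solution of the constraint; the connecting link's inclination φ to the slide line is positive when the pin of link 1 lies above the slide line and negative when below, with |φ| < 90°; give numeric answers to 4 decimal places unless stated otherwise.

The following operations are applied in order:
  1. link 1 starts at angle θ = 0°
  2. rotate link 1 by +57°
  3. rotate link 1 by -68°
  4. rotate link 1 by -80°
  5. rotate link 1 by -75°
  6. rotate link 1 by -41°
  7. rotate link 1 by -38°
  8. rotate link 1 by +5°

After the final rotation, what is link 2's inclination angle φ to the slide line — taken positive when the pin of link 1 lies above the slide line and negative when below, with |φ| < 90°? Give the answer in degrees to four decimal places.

geometry: r = 38 mm, L = 97 mm, e = 9 mm; θ starts at 0°
rotate link 1 by +57°: θ ← 0° +57° = 57°
rotate link 1 by -68°: θ ← 57° -68° = -11°
rotate link 1 by -80°: θ ← -11° -80° = -91°
rotate link 1 by -75°: θ ← -91° -75° = -166°
rotate link 1 by -41°: θ ← -166° -41° = -207°
rotate link 1 by -38°: θ ← -207° -38° = -245°
rotate link 1 by +5°: θ ← -245° +5° = -240°
h = r sin θ − e = 32.908965 − 9 = 23.908965
sin φ = h / L = 23.908965 / 97 = 0.24648418
φ = arcsin(0.24648418) = 14.269561°

14.2696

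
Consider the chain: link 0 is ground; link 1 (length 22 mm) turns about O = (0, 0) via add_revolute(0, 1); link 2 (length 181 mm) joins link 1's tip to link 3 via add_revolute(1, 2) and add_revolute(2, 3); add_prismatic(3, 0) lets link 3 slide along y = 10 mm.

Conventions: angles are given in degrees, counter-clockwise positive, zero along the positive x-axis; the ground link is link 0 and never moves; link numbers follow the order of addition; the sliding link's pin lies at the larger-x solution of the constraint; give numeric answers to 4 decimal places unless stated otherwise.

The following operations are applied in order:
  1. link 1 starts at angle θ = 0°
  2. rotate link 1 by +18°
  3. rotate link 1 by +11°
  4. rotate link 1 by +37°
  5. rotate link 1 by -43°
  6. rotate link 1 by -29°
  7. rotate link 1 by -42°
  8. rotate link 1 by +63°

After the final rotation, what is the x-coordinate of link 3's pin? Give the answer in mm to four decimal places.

geometry: r = 22 mm, L = 181 mm, e = 10 mm; θ starts at 0°
rotate link 1 by +18°: θ ← 0° +18° = 18°
rotate link 1 by +11°: θ ← 18° +11° = 29°
rotate link 1 by +37°: θ ← 29° +37° = 66°
rotate link 1 by -43°: θ ← 66° -43° = 23°
rotate link 1 by -29°: θ ← 23° -29° = -6°
rotate link 1 by -42°: θ ← -6° -42° = -48°
rotate link 1 by +63°: θ ← -48° +63° = 15°
crank pin P = (r cos θ, r sin θ) = (21.250368, 5.694019)
h = r sin θ − e = 5.694019 − 10 = -4.305981
x = r cos θ + √(L² − h²) = 21.250368 + 180.948773 = 202.199141

202.1991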